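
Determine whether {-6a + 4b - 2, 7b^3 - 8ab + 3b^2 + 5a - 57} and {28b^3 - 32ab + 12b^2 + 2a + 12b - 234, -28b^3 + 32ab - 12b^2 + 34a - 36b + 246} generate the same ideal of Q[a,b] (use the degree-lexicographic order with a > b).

Two ideals are equal iff their reduced Gröbner bases coincide (the reduced basis is unique for a fixed ordering).
Buchberger on the first generating set:
f_1 = -6a + 4b - 2, LT = a.
f_2 = 7b^3 - 8ab + 3b^2 + 5a - 57, LT = b^3.

S(f_1,f_2): leading monomials are coprime, so the S-polynomial reduces to 0 (Buchberger's first criterion).
Every S-polynomial of the final basis reduces to 0, so we have a Gröbner basis.
Inter-reduce: drop elements whose leading term is divisible by another's, tail-reduce, and make monic.
Reduced Gröbner basis: {b^3 - 1/3b^2 + 6/7b - 176/21, a - 2/3b + 1/3}.

Buchberger on the second generating set:
h_1 = 28b^3 - 32ab + 12b^2 + 2a + 12b - 234, LT = b^3.
h_2 = -28b^3 + 32ab - 12b^2 + 34a - 36b + 246, LT = b^3.

S(h_1,h_2): lcm = b^3. S = 9/7a - 6/7b + 3/7.
  leading term a: no divisor's leading term divides it; move 9/7a to the remainder.
  leading term b: no divisor's leading term divides it; move -6/7b to the remainder.
  leading term 1: no divisor's leading term divides it; move 3/7 to the remainder.
  remainder 9/7a - 6/7b + 3/7 ≠ 0; add k_3 = 9/7a - 6/7b + 3/7 to the basis.

S(h_1,k_3): leading monomials are coprime, so the S-polynomial reduces to 0 (Buchberger's first criterion).
S(h_2,k_3): leading monomials are coprime, so the S-polynomial reduces to 0 (Buchberger's first criterion).
Every S-polynomial of the final basis reduces to 0, so we have a Gröbner basis.
Inter-reduce: drop elements whose leading term is divisible by another's, tail-reduce, and make monic.
Reduced Gröbner basis: {b^3 - 1/3b^2 + 6/7b - 176/21, a - 2/3b + 1/3}.

The two bases agree; hence the ideals are identical.
The same test decides containment: I ⊆ J iff every generator of I reduces to 0 modulo a Gröbner basis of J.

Yes, the ideals are equal.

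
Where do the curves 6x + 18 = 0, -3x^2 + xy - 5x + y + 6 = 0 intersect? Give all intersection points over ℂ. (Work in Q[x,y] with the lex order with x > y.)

{(-3, -3)}

Compute a lex Gröbner basis by Buchberger's algorithm.
f_1 = 6x + 18, LT = x.
f_2 = -3x^2 + xy - 5x + y + 6, LT = x^2.

S(f_1,f_2): lcm = x^2. S = 1/3xy + 4/3x + 1/3y + 2.
  reduce S modulo (f_1, f_2):
  remainder -2/3y - 2 ≠ 0; add h_3 = -2/3y - 2 to the basis.

The other S-polynomials (S(f_1,h_3), S(f_2,h_3)) all reduce to 0 modulo the current basis, so we have a Gröbner basis.
Inter-reduce: drop elements whose leading term is divisible by another's, tail-reduce, and make monic.
Reduced Gröbner basis: {x + 3, y + 3}.

From the last basis element, y + 3 = 0, so y takes values in {-3}. Each choice, substituted upward through the basis, yields the corresponding point(s) of the solution set.
  y = -3: the earlier basis element becomes x + 3 = 0, giving x = -3 — point (-3, -3).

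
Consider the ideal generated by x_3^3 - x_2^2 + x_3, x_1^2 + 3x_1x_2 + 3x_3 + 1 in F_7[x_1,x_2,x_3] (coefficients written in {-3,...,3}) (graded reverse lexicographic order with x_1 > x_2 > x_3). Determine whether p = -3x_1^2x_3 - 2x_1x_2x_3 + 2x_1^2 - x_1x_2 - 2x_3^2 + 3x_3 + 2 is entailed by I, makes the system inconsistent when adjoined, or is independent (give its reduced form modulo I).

-3x_1^2x_3 - 2x_1x_2x_3 + 2x_1^2 - x_1x_2 - 2x_3^2 + 3x_3 + 2 lies in I (it reduces to 0).

First compute the reduced Gröbner basis of I by Buchberger's algorithm.
f_1 = x_3^3 - x_2^2 + x_3, LT = x_3^3.
f_2 = x_1^2 + 3x_1x_2 + 3x_3 + 1, LT = x_1^2.

S(f_1,f_2): leading monomials are coprime, so the S-polynomial reduces to 0 (Buchberger's first criterion).
Every S-polynomial of the final basis reduces to 0, so we have a Gröbner basis.
Inter-reduce: drop elements whose leading term is divisible by another's, tail-reduce, and make monic.
Reduced Gröbner basis: {x_3^3 - x_2^2 + x_3, x_1^2 + 3x_1x_2 + 3x_3 + 1}.
Label its elements g_1 = x_3^3 - x_2^2 + x_3, g_2 = x_1^2 + 3x_1x_2 + 3x_3 + 1.

Reduce p = -3x_1^2x_3 - 2x_1x_2x_3 + 2x_1^2 - x_1x_2 - 2x_3^2 + 3x_3 + 2 modulo G:
  leading term x_1^2x_3: subtract (-3x_3)·g_2 from -3x_1^2x_3 - 2x_1x_2x_3 + 2x_1^2 - x_1x_2 - 2x_3^2 + 3x_3 + 2 → 2x_1^2 - x_1x_2 - x_3 + 2
  leading term x_1^2: subtract (2)·g_2 from 2x_1^2 - x_1x_2 - x_3 + 2 → 0
  normal form = 0.
Since the normal form is 0, p ∈ I.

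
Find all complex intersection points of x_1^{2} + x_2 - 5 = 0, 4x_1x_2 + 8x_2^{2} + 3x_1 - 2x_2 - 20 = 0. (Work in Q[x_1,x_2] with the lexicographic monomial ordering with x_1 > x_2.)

{(-5/2, -5/4), (2, 1), (1/2 + 3*sqrt(2)/2, 1/4 - 3*sqrt(2)/2), (1/2 - 3*sqrt(2)/2, 1/4 + 3*sqrt(2)/2)}

Compute a lex Gröbner basis by Buchberger's algorithm.
f_1 = x_1^{2} + x_2 - 5, LT = x_1^{2}.
f_2 = 4x_1x_2 + 3x_1 + 8x_2^{2} - 2x_2 - 20, LT = x_1x_2.

S(f_1,f_2): lcm = x_1^{2}x_2. S = -\tfrac{3}{4}x_1^{2} - 2x_1x_2^{2} + \tfrac{1}{2}x_1x_2 + 5x_1 + x_2^{2} - 5x_2.
  leading term x_1^{2}: subtract (-\tfrac{3}{4})·f_1 from -\tfrac{3}{4}x_1^{2} - 2x_1x_2^{2} + \tfrac{1}{2}x_1x_2 + 5x_1 + x_2^{2} - 5x_2 → -2x_1x_2^{2} + \tfrac{1}{2}x_1x_2 + 5x_1 + x_2^{2} - \tfrac{17}{4}x_2 - \tfrac{15}{4}
  leading term x_1x_2^{2}: subtract (-\tfrac{1}{2}x_2)·f_2 from -2x_1x_2^{2} + \tfrac{1}{2}x_1x_2 + 5x_1 + x_2^{2} - \tfrac{17}{4}x_2 - \tfrac{15}{4} → 2x_1x_2 + 5x_1 + 4x_2^{3} - \tfrac{57}{4}x_2 - \tfrac{15}{4}
  leading term x_1x_2: subtract (\tfrac{1}{2})·f_2 from 2x_1x_2 + 5x_1 + 4x_2^{3} - \tfrac{57}{4}x_2 - \tfrac{15}{4} → \tfrac{7}{2}x_1 + 4x_2^{3} - 4x_2^{2} - \tfrac{53}{4}x_2 + \tfrac{25}{4}
  leading term x_1: no divisor's leading term divides it; move \tfrac{7}{2}x_1 to the remainder.
  leading term x_2^{3}: no divisor's leading term divides it; move 4x_2^{3} to the remainder.
  leading term x_2^{2}: no divisor's leading term divides it; move -4x_2^{2} to the remainder.
  leading term x_2: no divisor's leading term divides it; move -\tfrac{53}{4}x_2 to the remainder.
  leading term 1: no divisor's leading term divides it; move \tfrac{25}{4} to the remainder.
  remainder \tfrac{7}{2}x_1 + 4x_2^{3} - 4x_2^{2} - \tfrac{53}{4}x_2 + \tfrac{25}{4} ≠ 0; add h_3 = \tfrac{7}{2}x_1 + 4x_2^{3} - 4x_2^{2} - \tfrac{53}{4}x_2 + \tfrac{25}{4} to the basis.

S(f_1,h_3): lcm = x_1^{2}. S = -\tfrac{8}{7}x_1x_2^{3} + \tfrac{8}{7}x_1x_2^{2} + \tfrac{53}{14}x_1x_2 - \tfrac{25}{14}x_1 + x_2 - 5.
  leading term x_1x_2^{3}: subtract (-\tfrac{2}{7}x_2^{2})·f_2 from -\tfrac{8}{7}x_1x_2^{3} + \tfrac{8}{7}x_1x_2^{2} + \tfrac{53}{14}x_1x_2 - \tfrac{25}{14}x_1 + x_2 - 5 → 2x_1x_2^{2} + \tfrac{53}{14}x_1x_2 - \tfrac{25}{14}x_1 + \tfrac{16}{7}x_2^{4} - \tfrac{4}{7}x_2^{3} - \tfrac{40}{7}x_2^{2} + x_2 - 5
  leading term x_1x_2^{2}: subtract (\tfrac{1}{2}x_2)·f_2 from 2x_1x_2^{2} + \tfrac{53}{14}x_1x_2 - \tfrac{25}{14}x_1 + \tfrac{16}{7}x_2^{4} - \tfrac{4}{7}x_2^{3} - \tfrac{40}{7}x_2^{2} + x_2 - 5 → \tfrac{16}{7}x_1x_2 - \tfrac{25}{14}x_1 + \tfrac{16}{7}x_2^{4} - \tfrac{32}{7}x_2^{3} - \tfrac{33}{7}x_2^{2} + 11x_2 - 5
  leading term x_1x_2: subtract (\tfrac{4}{7})·f_2 from \tfrac{16}{7}x_1x_2 - \tfrac{25}{14}x_1 + \tfrac{16}{7}x_2^{4} - \tfrac{32}{7}x_2^{3} - \tfrac{33}{7}x_2^{2} + 11x_2 - 5 → -\tfrac{7}{2}x_1 + \tfrac{16}{7}x_2^{4} - \tfrac{32}{7}x_2^{3} - \tfrac{65}{7}x_2^{2} + \tfrac{85}{7}x_2 + \tfrac{45}{7}
  leading term x_1: subtract (-1)·h_3 from -\tfrac{7}{2}x_1 + \tfrac{16}{7}x_2^{4} - \tfrac{32}{7}x_2^{3} - \tfrac{65}{7}x_2^{2} + \tfrac{85}{7}x_2 + \tfrac{45}{7} → \tfrac{16}{7}x_2^{4} - \tfrac{4}{7}x_2^{3} - \tfrac{93}{7}x_2^{2} - \tfrac{31}{28}x_2 + \tfrac{355}{28}
  leading term x_2^{4}: no divisor's leading term divides it; move \tfrac{16}{7}x_2^{4} to the remainder.
  leading term x_2^{3}: no divisor's leading term divides it; move -\tfrac{4}{7}x_2^{3} to the remainder.
  leading term x_2^{2}: no divisor's leading term divides it; move -\tfrac{93}{7}x_2^{2} to the remainder.
  leading term x_2: no divisor's leading term divides it; move -\tfrac{31}{28}x_2 to the remainder.
  leading term 1: no divisor's leading term divides it; move \tfrac{355}{28} to the remainder.
  remainder \tfrac{16}{7}x_2^{4} - \tfrac{4}{7}x_2^{3} - \tfrac{93}{7}x_2^{2} - \tfrac{31}{28}x_2 + \tfrac{355}{28} ≠ 0; add h_4 = \tfrac{16}{7}x_2^{4} - \tfrac{4}{7}x_2^{3} - \tfrac{93}{7}x_2^{2} - \tfrac{31}{28}x_2 + \tfrac{355}{28} to the basis.

The other S-polynomials (S(f_2,h_3), S(f_1,h_4), S(f_2,h_4), S(h_3,h_4)) all reduce to 0 modulo the current basis, so we have a Gröbner basis.
Inter-reduce: drop elements whose leading term is divisible by another's, tail-reduce, and make monic.
Reduced Gröbner basis: {x_1 + \tfrac{8}{7}x_2^{3} - \tfrac{8}{7}x_2^{2} - \tfrac{53}{14}x_2 + \tfrac{25}{14}, x_2^{4} - \tfrac{1}{4}x_2^{3} - \tfrac{93}{16}x_2^{2} - \tfrac{31}{64}x_2 + \tfrac{355}{64}}.

Elimination: the polynomial x_2^{4} - \tfrac{1}{4}x_2^{3} - \tfrac{93}{16}x_2^{2} - \tfrac{31}{64}x_2 + \tfrac{355}{64} lies in the elimination ideal for x_2, so x_2 ∈ {-5/4, 1, 1/4 - 3*sqrt(2)/2, 1/4 + 3*sqrt(2)/2}. For each such x_2, the remaining basis elements (now univariate) give the rest of the solution.
  x_2 = -5/4: the earlier basis element becomes x_1 + \tfrac{5}{2} = 0, giving x_1 = -5/2 — point (-5/2, -5/4).
  x_2 = 1: the earlier basis element becomes x_1 - 2 = 0, giving x_1 = 2 — point (2, 1).
  x_2 = 1/4 - 3*sqrt(2)/2: the earlier basis element becomes x_1 - 3*sqrt(2)/2 - 1/2 = 0, giving x_1 = 1/2 + 3*sqrt(2)/2 — point (1/2 + 3*sqrt(2)/2, 1/4 - 3*sqrt(2)/2).
  x_2 = 1/4 + 3*sqrt(2)/2: the earlier basis element becomes x_1 - 1/2 + 3*sqrt(2)/2 = 0, giving x_1 = 1/2 - 3*sqrt(2)/2 — point (1/2 - 3*sqrt(2)/2, 1/4 + 3*sqrt(2)/2).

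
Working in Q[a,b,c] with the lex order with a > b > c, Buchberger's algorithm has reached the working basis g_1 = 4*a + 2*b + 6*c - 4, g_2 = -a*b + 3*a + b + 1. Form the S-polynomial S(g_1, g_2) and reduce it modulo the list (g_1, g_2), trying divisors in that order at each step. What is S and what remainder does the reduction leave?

lcm(LM(g_1), LM(g_2)) = a*b.
S = (lcm/LT(g_1))·g_1 − (lcm/LT(g_2))·g_2 = 3*a + 1/2*b**2 + 3/2*b*c + 1.
Reduce S modulo (g_1, g_2) in that order:
  leading term a: subtract (3/4)·g_1 from 3*a + 1/2*b**2 + 3/2*b*c + 1 → 1/2*b**2 + 3/2*b*c - 3/2*b - 9/2*c + 4
  leading term b**2: no divisor's leading term divides it; move 1/2*b**2 to the remainder.
  leading term b*c: no divisor's leading term divides it; move 3/2*b*c to the remainder.
  leading term b: no divisor's leading term divides it; move -3/2*b to the remainder.
  leading term c: no divisor's leading term divides it; move -9/2*c to the remainder.
  leading term 1: no divisor's leading term divides it; move 4 to the remainder.
The remainder 1/2*b**2 + 3/2*b*c - 3/2*b - 9/2*c + 4 is nonzero, so it would be added as the next basis element.

S(g_1, g_2) = 3*a + 1/2*b**2 + 3/2*b*c + 1; remainder on division = 1/2*b**2 + 3/2*b*c - 3/2*b - 9/2*c + 4.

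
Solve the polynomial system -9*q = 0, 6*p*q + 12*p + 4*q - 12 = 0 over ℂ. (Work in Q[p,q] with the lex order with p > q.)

{(1, 0)}

Compute a lex Gröbner basis by Buchberger's algorithm.
f_1 = -9*q, LT = q.
f_2 = 6*p*q + 12*p + 4*q - 12, LT = p*q.

S(f_1,f_2): lcm = p*q. S = -2*p - 2/3*q + 2.
  leading term p: no divisor's leading term divides it; move -2*p to the remainder.
  leading term q: subtract (2/27)·f_1 from -2/3*q + 2 → 2
  leading term 1: no divisor's leading term divides it; move 2 to the remainder.
  remainder -2*p + 2 ≠ 0; add h_3 = -2*p + 2 to the basis.

The other S-polynomials (S(f_1,h_3), S(f_2,h_3)) all reduce to 0 modulo the current basis, so we have a Gröbner basis.
Inter-reduce: drop elements whose leading term is divisible by another's, tail-reduce, and make monic.
Reduced Gröbner basis: {p - 1, q}.

Elimination: the polynomial q lies in the elimination ideal for q, so q ∈ {0}. For each such q, the remaining basis elements (now univariate) give the rest of the solution.
  q = 0: the earlier basis element becomes p - 1 = 0, giving p = 1 — point (1, 0).
Check: every point annihilates each of the original generators.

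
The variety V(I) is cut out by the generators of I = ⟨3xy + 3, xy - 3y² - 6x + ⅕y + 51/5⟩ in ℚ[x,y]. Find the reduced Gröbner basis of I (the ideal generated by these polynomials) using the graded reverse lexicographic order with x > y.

f_1 = 3xy + 3, LT = xy.
f_2 = xy - 3y² - 6x + ⅕y + 51/5, LT = xy.

S(f_1,f_2): lcm = xy. S = 3y² + 6x - ⅕y - 46/5.
  reduce S modulo (f_1, f_2):
  remainder 3y² + 6x - ⅕y - 46/5 ≠ 0; add g_3 = 3y² + 6x - ⅕y - 46/5 to the basis.

S(f_1,g_3): lcm = xy². S = -2x² + 1/15xy + 46/15x + y.
  reduce S modulo (f_1, f_2, g_3):
  remainder -2x² + 46/15x + y - 1/15 ≠ 0; add g_4 = -2x² + 46/15x + y - 1/15 to the basis.

The other S-polynomials (S(f_2,g_3), S(f_1,g_4), S(f_2,g_4), S(g_3,g_4)) all reduce to 0 modulo the current basis, so we have a Gröbner basis.
Inter-reduce: drop elements whose leading term is divisible by another's, tail-reduce, and make monic.

G = {x² - 23/15x - ½y + 1/30, xy + 1, y² + 2x - 1/15y - 46/15}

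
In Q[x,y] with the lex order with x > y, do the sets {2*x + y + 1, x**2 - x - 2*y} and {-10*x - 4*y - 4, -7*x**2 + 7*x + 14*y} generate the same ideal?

Equality of ideals is decidable: compute both reduced Gröbner bases (unique for the ordering) and check whether they agree.
Buchberger on the first generating set:
f_1 = 2*x + y + 1, LT = x.
f_2 = x**2 - x - 2*y, LT = x**2.

S(f_1,f_2): lcm = x**2. S = 1/2*x*y + 3/2*x + 2*y.
  leading term x*y: subtract (1/4*y)·f_1 from 1/2*x*y + 3/2*x + 2*y → 3/2*x - 1/4*y**2 + 7/4*y
  leading term x: subtract (3/4)·f_1 from 3/2*x - 1/4*y**2 + 7/4*y → -1/4*y**2 + y - 3/4
  leading term y**2: no divisor's leading term divides it; move -1/4*y**2 to the remainder.
  leading term y: no divisor's leading term divides it; move y to the remainder.
  leading term 1: no divisor's leading term divides it; move -3/4 to the remainder.
  remainder -1/4*y**2 + y - 3/4 ≠ 0; add g_3 = -1/4*y**2 + y - 3/4 to the basis.

S(f_1,g_3): leading monomials are coprime, so the S-polynomial reduces to 0 (Buchberger's first criterion).
S(f_2,g_3): leading monomials are coprime, so the S-polynomial reduces to 0 (Buchberger's first criterion).
Every S-polynomial of the final basis reduces to 0, so we have a Gröbner basis.
Inter-reduce: drop elements whose leading term is divisible by another's, tail-reduce, and make monic.
Reduced Gröbner basis: {x + 1/2*y + 1/2, y**2 - 4*y + 3}.

Buchberger on the second generating set:
h_1 = -10*x - 4*y - 4, LT = x.
h_2 = -7*x**2 + 7*x + 14*y, LT = x**2.

S(h_1,h_2): lcm = x**2. S = 2/5*x*y + 7/5*x + 2*y.
  leading term x*y: subtract (-1/25*y)·h_1 from 2/5*x*y + 7/5*x + 2*y → 7/5*x - 4/25*y**2 + 46/25*y
  leading term x: subtract (-7/50)·h_1 from 7/5*x - 4/25*y**2 + 46/25*y → -4/25*y**2 + 32/25*y - 14/25
  leading term y**2: no divisor's leading term divides it; move -4/25*y**2 to the remainder.
  leading term y: no divisor's leading term divides it; move 32/25*y to the remainder.
  leading term 1: no divisor's leading term divides it; move -14/25 to the remainder.
  remainder -4/25*y**2 + 32/25*y - 14/25 ≠ 0; add k_3 = -4/25*y**2 + 32/25*y - 14/25 to the basis.

S(h_1,k_3): leading monomials are coprime, so the S-polynomial reduces to 0 (Buchberger's first criterion).
S(h_2,k_3): leading monomials are coprime, so the S-polynomial reduces to 0 (Buchberger's first criterion).
Every S-polynomial of the final basis reduces to 0, so we have a Gröbner basis.
Inter-reduce: drop elements whose leading term is divisible by another's, tail-reduce, and make monic.
Reduced Gröbner basis: {x + 2/5*y + 2/5, y**2 - 8*y + 7/2}.

These differ, so the ideals are not equal.
The same test decides containment: I ⊆ J iff every generator of I reduces to 0 modulo a Gröbner basis of J.

No, the ideals differ.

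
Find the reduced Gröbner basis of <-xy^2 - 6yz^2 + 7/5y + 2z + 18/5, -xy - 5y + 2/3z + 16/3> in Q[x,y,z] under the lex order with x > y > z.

G = {xy + 5y - 2/3z - 16/3, xz + 9/5x + 5/3yz + 40/3y - 2z^3 - 146/9z^2 + 86/45z - 67/45, y^2 - 6/5yz^2 - 2/15yz - 59/75y + 2/5z + 18/25}

The reduced Gröbner basis is the canonical form of the ideal for this ordering.

f_1 = -xy^2 - 6yz^2 + 7/5y + 2z + 18/5, LT = xy^2.
f_2 = -xy - 5y + 2/3z + 16/3, LT = xy.

S(f_1,f_2): lcm = xy^2. S = -5y^2 + 6yz^2 + 2/3yz + 59/15y - 2z - 18/5.
  leading term y^2: no divisor's leading term divides it; move -5y^2 to the remainder.
  leading term yz^2: no divisor's leading term divides it; move 6yz^2 to the remainder.
  leading term yz: no divisor's leading term divides it; move 2/3yz to the remainder.
  leading term y: no divisor's leading term divides it; move 59/15y to the remainder.
  leading term z: no divisor's leading term divides it; move -2z to the remainder.
  leading term 1: no divisor's leading term divides it; move -18/5 to the remainder.
  remainder -5y^2 + 6yz^2 + 2/3yz + 59/15y - 2z - 18/5 ≠ 0; add g_3 = -5y^2 + 6yz^2 + 2/3yz + 59/15y - 2z - 18/5 to the basis.

S(f_1,g_3): lcm = xy^2. S = 6/5xyz^2 + 2/15xyz + 59/75xy - 2/5xz - 18/25x + 6yz^2 - 7/5y - 2z - 18/5.
  leading term xyz^2: subtract (-6/5z^2)·f_2 from 6/5xyz^2 + 2/15xyz + 59/75xy - 2/5xz - 18/25x + 6yz^2 - 7/5y - 2z - 18/5 → 2/15xyz + 59/75xy - 2/5xz - 18/25x - 7/5y + 4/5z^3 + 32/5z^2 - 2z - 18/5
  leading term xyz: subtract (-2/15z)·f_2 from 2/15xyz + 59/75xy - 2/5xz - 18/25x - 7/5y + 4/5z^3 + 32/5z^2 - 2z - 18/5 → 59/75xy - 2/5xz - 18/25x - 2/3yz - 7/5y + 4/5z^3 + 292/45z^2 - 58/45z - 18/5
  leading term xy: subtract (-59/75)·f_2 from 59/75xy - 2/5xz - 18/25x - 2/3yz - 7/5y + 4/5z^3 + 292/45z^2 - 58/45z - 18/5 → -2/5xz - 18/25x - 2/3yz - 16/3y + 4/5z^3 + 292/45z^2 - 172/225z + 134/225
  leading term xz: no divisor's leading term divides it; move -2/5xz to the remainder.
  leading term x: no divisor's leading term divides it; move -18/25x to the remainder.
  leading term yz: no divisor's leading term divides it; move -2/3yz to the remainder.
  leading term y: no divisor's leading term divides it; move -16/3y to the remainder.
  leading term z^3: no divisor's leading term divides it; move 4/5z^3 to the remainder.
  leading term z^2: no divisor's leading term divides it; move 292/45z^2 to the remainder.
  leading term z: no divisor's leading term divides it; move -172/225z to the remainder.
  leading term 1: no divisor's leading term divides it; move 134/225 to the remainder.
  remainder -2/5xz - 18/25x - 2/3yz - 16/3y + 4/5z^3 + 292/45z^2 - 172/225z + 134/225 ≠ 0; add g_4 = -2/5xz - 18/25x - 2/3yz - 16/3y + 4/5z^3 + 292/45z^2 - 172/225z + 134/225 to the basis.

The other S-polynomials (S(f_2,g_3), S(f_1,g_4), S(f_2,g_4), S(g_3,g_4)) all reduce to 0 modulo the current basis, so we have a Gröbner basis.
Inter-reduce: drop elements whose leading term is divisible by another's, tail-reduce, and make monic.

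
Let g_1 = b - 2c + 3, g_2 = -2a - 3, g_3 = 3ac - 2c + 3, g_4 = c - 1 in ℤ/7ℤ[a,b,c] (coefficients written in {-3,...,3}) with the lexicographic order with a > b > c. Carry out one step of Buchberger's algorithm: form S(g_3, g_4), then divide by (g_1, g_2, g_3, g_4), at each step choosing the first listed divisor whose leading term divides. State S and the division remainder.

lcm(LM(g_3), LM(g_4)) = ac.
S = (lcm/LT(g_3))·g_3 − (lcm/LT(g_4))·g_4 = a - 3c + 1.
Reduce S modulo (g_1, g_2, g_3, g_4) in that order:
  leading term a: subtract (3)·g_2 from a - 3c + 1 → -3c + 3
  leading term c: subtract (-3)·g_4 from -3c + 3 → 0
The remainder is 0, so this S-polynomial contributes no new basis element.

S(g_3, g_4) = a - 3c + 1; remainder on division = 0.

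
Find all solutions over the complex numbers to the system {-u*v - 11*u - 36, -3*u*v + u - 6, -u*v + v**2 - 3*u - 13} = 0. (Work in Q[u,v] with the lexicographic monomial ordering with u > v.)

{(-3, 1)}

Compute a lex Gröbner basis by Buchberger's algorithm.
f_1 = -u*v - 11*u - 36, LT = u*v.
f_2 = -3*u*v + u - 6, LT = u*v.
f_3 = -u*v - 3*u + v**2 - 13, LT = u*v.

S(f_1,f_2): lcm = u*v. S = 34/3*u + 34.
  leading term u: no divisor's leading term divides it; move 34/3*u to the remainder.
  leading term 1: no divisor's leading term divides it; move 34 to the remainder.
  remainder 34/3*u + 34 ≠ 0; add h_4 = 34/3*u + 34 to the basis.

S(f_1,f_3): lcm = u*v. S = 8*u + v**2 + 23.
  leading term u: subtract (12/17)·h_4 from 8*u + v**2 + 23 → v**2 - 1
  leading term v**2: no divisor's leading term divides it; move v**2 to the remainder.
  leading term 1: no divisor's leading term divides it; move -1 to the remainder.
  remainder v**2 - 1 ≠ 0; add h_5 = v**2 - 1 to the basis.

S(f_1,h_4): lcm = u*v. S = 11*u - 3*v + 36.
  leading term u: subtract (33/34)·h_4 from 11*u - 3*v + 36 → -3*v + 3
  leading term v: no divisor's leading term divides it; move -3*v to the remainder.
  leading term 1: no divisor's leading term divides it; move 3 to the remainder.
  remainder -3*v + 3 ≠ 0; add h_6 = -3*v + 3 to the basis.

The other S-polynomials (S(f_2,f_3), S(f_2,h_4), S(f_3,h_4), S(f_1,h_5), S(f_2,h_5), S(f_3,h_5), S(h_4,h_5), S(f_1,h_6), S(f_2,h_6), S(f_3,h_6), S(h_4,h_6), S(h_5,h_6)) all reduce to 0 modulo the current basis, so we have a Gröbner basis.
Inter-reduce: drop elements whose leading term is divisible by another's, tail-reduce, and make monic.
Reduced Gröbner basis: {u + 3, v - 1}.

Elimination: the polynomial v - 1 lies in the elimination ideal for v, so v ∈ {1}. For each such v, the remaining basis elements (now univariate) give the rest of the solution.
  v = 1: the earlier basis element becomes u + 3 = 0, giving u = -3 — point (-3, 1).
Check: every point annihilates each of the original generators.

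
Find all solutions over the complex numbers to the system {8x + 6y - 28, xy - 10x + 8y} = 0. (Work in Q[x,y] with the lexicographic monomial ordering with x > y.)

{(2, 2), (-14, 70/3)}

Compute a lex Gröbner basis by Buchberger's algorithm.
f_1 = 8x + 6y - 28, LT = x.
f_2 = xy - 10x + 8y, LT = xy.

S(f_1,f_2): lcm = xy. S = 10x + 3/4y^2 - 23/2y.
  reduce S modulo (f_1, f_2):
  remainder 3/4y^2 - 19y + 35 ≠ 0; add h_3 = 3/4y^2 - 19y + 35 to the basis.

The other S-polynomials (S(f_1,h_3), S(f_2,h_3)) all reduce to 0 modulo the current basis, so we have a Gröbner basis.
Inter-reduce: drop elements whose leading term is divisible by another's, tail-reduce, and make monic.
Reduced Gröbner basis: {x + 3/4y - 7/2, y^2 - 76/3y + 140/3}.

A lex Gröbner basis eliminates variables successively. Here y^2 - 76/3y + 140/3 depends only on y, with roots {2, 70/3}; lifting each root through the earlier basis elements recovers the full solutions.
  y = 2: the earlier basis element becomes x - 2 = 0, giving x = 2 — point (2, 2).
  y = 70/3: the earlier basis element becomes x + 14 = 0, giving x = -14 — point (-14, 70/3).
A lex Gröbner basis triangularizes the system, enabling back-substitution.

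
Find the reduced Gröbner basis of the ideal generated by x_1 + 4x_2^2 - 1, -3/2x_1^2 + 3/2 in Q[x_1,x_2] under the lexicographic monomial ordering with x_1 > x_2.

G = {x_1 + 4x_2^2 - 1, x_2^4 - 1/2x_2^2}

f_1 = x_1 + 4x_2^2 - 1, LT = x_1.
f_2 = -3/2x_1^2 + 3/2, LT = x_1^2.

S(f_1,f_2): lcm = x_1^2. S = 4x_1x_2^2 - x_1 + 1.
  reduce S modulo (f_1, f_2):
  remainder -16x_2^4 + 8x_2^2 ≠ 0; add g_3 = -16x_2^4 + 8x_2^2 to the basis.

The other S-polynomials (S(f_1,g_3), S(f_2,g_3)) all reduce to 0 modulo the current basis, so we have a Gröbner basis.
Inter-reduce: drop elements whose leading term is divisible by another's, tail-reduce, and make monic.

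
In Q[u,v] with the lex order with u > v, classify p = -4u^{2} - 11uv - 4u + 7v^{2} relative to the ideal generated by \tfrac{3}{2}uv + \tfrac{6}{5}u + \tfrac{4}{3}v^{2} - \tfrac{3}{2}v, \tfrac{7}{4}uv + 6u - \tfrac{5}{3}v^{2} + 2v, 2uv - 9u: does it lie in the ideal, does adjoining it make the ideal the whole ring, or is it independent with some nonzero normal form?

First compute the reduced Gröbner basis of I by Buchberger's algorithm.
f_1 = \tfrac{3}{2}uv + \tfrac{6}{5}u + \tfrac{4}{3}v^{2} - \tfrac{3}{2}v, LT = uv.
f_2 = \tfrac{7}{4}uv + 6u - \tfrac{5}{3}v^{2} + 2v, LT = uv.
f_3 = 2uv - 9u, LT = uv.

S(f_1,f_2): lcm = uv. S = -\tfrac{92}{35}u + \tfrac{116}{63}v^{2} - \tfrac{15}{7}v.
  leading term u: no divisor's leading term divides it; move -\tfrac{92}{35}u to the remainder.
  leading term v^{2}: no divisor's leading term divides it; move \tfrac{116}{63}v^{2} to the remainder.
  leading term v: no divisor's leading term divides it; move -\tfrac{15}{7}v to the remainder.
  remainder -\tfrac{92}{35}u + \tfrac{116}{63}v^{2} - \tfrac{15}{7}v ≠ 0; add h_4 = -\tfrac{92}{35}u + \tfrac{116}{63}v^{2} - \tfrac{15}{7}v to the basis.

S(f_1,f_3): lcm = uv. S = \tfrac{53}{10}u + \tfrac{8}{9}v^{2} - v.
  leading term u: subtract (-\tfrac{371}{184})·h_4 from \tfrac{53}{10}u + \tfrac{8}{9}v^{2} - v → \tfrac{635}{138}v^{2} - \tfrac{979}{184}v
  leading term v^{2}: no divisor's leading term divides it; move \tfrac{635}{138}v^{2} to the remainder.
  leading term v: no divisor's leading term divides it; move -\tfrac{979}{184}v to the remainder.
  remainder \tfrac{635}{138}v^{2} - \tfrac{979}{184}v ≠ 0; add h_5 = \tfrac{635}{138}v^{2} - \tfrac{979}{184}v to the basis.

S(f_1,h_4): lcm = uv. S = \tfrac{4}{5}u + \tfrac{145}{207}v^{3} + \tfrac{61}{828}v^{2} - v.
  leading term u: subtract (-\tfrac{7}{23})·h_4 from \tfrac{4}{5}u + \tfrac{145}{207}v^{3} + \tfrac{61}{828}v^{2} - v → \tfrac{145}{207}v^{3} + \tfrac{175}{276}v^{2} - \tfrac{38}{23}v
  leading term v^{3}: subtract (\tfrac{58}{381}v)·h_5 from \tfrac{145}{207}v^{3} + \tfrac{175}{276}v^{2} - \tfrac{38}{23}v → \tfrac{4218}{2921}v^{2} - \tfrac{38}{23}v
  leading term v^{2}: subtract (\tfrac{25308}{80645})·h_5 from \tfrac{4218}{2921}v^{2} - \tfrac{38}{23}v → \tfrac{2831}{161290}v
  leading term v: no divisor's leading term divides it; move \tfrac{2831}{161290}v to the remainder.
  remainder \tfrac{2831}{161290}v ≠ 0; add h_6 = \tfrac{2831}{161290}v to the basis.

The other S-polynomials (S(f_2,f_3), S(f_2,h_4), S(f_3,h_4), S(f_1,h_5), S(f_2,h_5), S(f_3,h_5), S(h_4,h_5), S(f_1,h_6), S(f_2,h_6), S(f_3,h_6), S(h_4,h_6), S(h_5,h_6)) all reduce to 0 modulo the current basis, so we have a Gröbner basis.
Inter-reduce: drop elements whose leading term is divisible by another's, tail-reduce, and make monic.
Reduced Gröbner basis: {u, v}.
Label its elements g_1 = u, g_2 = v.

Reduce p = -4u^{2} - 11uv - 4u + 7v^{2} modulo G:
  leading term u^{2}: subtract (-4u)·g_1 from -4u^{2} - 11uv - 4u + 7v^{2} → -11uv - 4u + 7v^{2}
  leading term uv: subtract (-11v)·g_1 from -11uv - 4u + 7v^{2} → -4u + 7v^{2}
  leading term u: subtract (-4)·g_1 from -4u + 7v^{2} → 7v^{2}
  leading term v^{2}: subtract (7v)·g_2 from 7v^{2} → 0
  normal form = 0.
Since the normal form is 0, p ∈ I.

-4u^{2} - 11uv - 4u + 7v^{2} lies in I (it reduces to 0).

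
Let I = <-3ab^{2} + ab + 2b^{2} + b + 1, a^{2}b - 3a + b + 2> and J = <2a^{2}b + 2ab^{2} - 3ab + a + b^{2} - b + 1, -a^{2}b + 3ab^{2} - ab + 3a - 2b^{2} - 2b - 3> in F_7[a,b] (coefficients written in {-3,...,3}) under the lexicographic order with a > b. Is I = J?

Yes, the ideals are equal.

Equality of ideals is decidable: compute both reduced Gröbner bases (unique for the ordering) and check whether they agree.
Buchberger on the first generating set:
f_1 = -3ab^{2} + ab + 2b^{2} + b + 1, LT = ab^{2}.
f_2 = a^{2}b - 3a + b + 2, LT = a^{2}b.

S(f_1,f_2): lcm = a^{2}b^{2}. S = 2a^{2}b - 3ab^{2} - 2ab + 2a - b^{2} - 2b.
  leading term a^{2}b: subtract (2)·f_2 from 2a^{2}b - 3ab^{2} - 2ab + 2a - b^{2} - 2b → -3ab^{2} - 2ab + a - b^{2} + 3b + 3
  leading term ab^{2}: subtract (1)·f_1 from -3ab^{2} - 2ab + a - b^{2} + 3b + 3 → -3ab + a - 3b^{2} + 2b + 2
  leading term ab: no divisor's leading term divides it; move -3ab to the remainder.
  leading term a: no divisor's leading term divides it; move a to the remainder.
  leading term b^{2}: no divisor's leading term divides it; move -3b^{2} to the remainder.
  leading term b: no divisor's leading term divides it; move 2b to the remainder.
  leading term 1: no divisor's leading term divides it; move 2 to the remainder.
  remainder -3ab + a - 3b^{2} + 2b + 2 ≠ 0; add g_3 = -3ab + a - 3b^{2} + 2b + 2 to the basis.

S(f_1,g_3): lcm = ab^{2}. S = -b^{3} - 2b + 2.
  leading term b^{3}: no divisor's leading term divides it; move -b^{3} to the remainder.
  leading term b: no divisor's leading term divides it; move -2b to the remainder.
  leading term 1: no divisor's leading term divides it; move 2 to the remainder.
  remainder -b^{3} - 2b + 2 ≠ 0; add g_4 = -b^{3} - 2b + 2 to the basis.

S(f_2,g_3): lcm = a^{2}b. S = -2a^{2} - ab^{2} + 3ab + b + 2.
  leading term a^{2}: no divisor's leading term divides it; move -2a^{2} to the remainder.
  leading term ab^{2}: subtract (-2)·f_1 from -ab^{2} + 3ab + b + 2 → -2ab - 3b^{2} + 3b - 3
  leading term ab: subtract (3)·g_3 from -2ab - 3b^{2} + 3b - 3 → -3a - b^{2} - 3b - 2
  leading term a: no divisor's leading term divides it; move -3a to the remainder.
  leading term b^{2}: no divisor's leading term divides it; move -b^{2} to the remainder.
  leading term b: no divisor's leading term divides it; move -3b to the remainder.
  leading term 1: no divisor's leading term divides it; move -2 to the remainder.
  remainder -2a^{2} - 3a - b^{2} - 3b - 2 ≠ 0; add g_5 = -2a^{2} - 3a - b^{2} - 3b - 2 to the basis.

The other S-polynomials (S(f_1,g_4), S(f_2,g_4), S(g_3,g_4), S(f_1,g_5), S(f_2,g_5), S(g_3,g_5), S(g_4,g_5)) all reduce to 0 modulo the current basis, so we have a Gröbner basis.
Inter-reduce: drop elements whose leading term is divisible by another's, tail-reduce, and make monic.
Reduced Gröbner basis: {a^{2} - 2a - 3b^{2} - 2b + 1, ab + 2a + b^{2} - 3b - 3, b^{3} + 2b - 2}.

Buchberger on the second generating set:
h_1 = 2a^{2}b + 2ab^{2} - 3ab + a + b^{2} - b + 1, LT = a^{2}b.
h_2 = -a^{2}b + 3ab^{2} - ab + 3a - 2b^{2} - 2b - 3, LT = a^{2}b.

S(h_1,h_2): lcm = a^{2}b. S = -3ab^{2} + ab + 2b^{2} + b + 1.
  leading term ab^{2}: no divisor's leading term divides it; move -3ab^{2} to the remainder.
  leading term ab: no divisor's leading term divides it; move ab to the remainder.
  leading term b^{2}: no divisor's leading term divides it; move 2b^{2} to the remainder.
  leading term b: no divisor's leading term divides it; move b to the remainder.
  leading term 1: no divisor's leading term divides it; move 1 to the remainder.
  remainder -3ab^{2} + ab + 2b^{2} + b + 1 ≠ 0; add k_3 = -3ab^{2} + ab + 2b^{2} + b + 1 to the basis.

S(h_1,k_3): lcm = a^{2}b^{2}. S = -2a^{2}b + ab^{3} - 2ab^{2} + 2ab - 2a - 3b^{3} + 3b^{2} - 3b.
  leading term a^{2}b: subtract (-1)·h_1 from -2a^{2}b + ab^{3} - 2ab^{2} + 2ab - 2a - 3b^{3} + 3b^{2} - 3b → ab^{3} - ab - a - 3b^{3} - 3b^{2} + 3b + 1
  leading term ab^{3}: subtract (2b)·k_3 from ab^{3} - ab - a - 3b^{3} - 3b^{2} + 3b + 1 → -2ab^{2} - ab - a + 2b^{2} + b + 1
  leading term ab^{2}: subtract (3)·k_3 from -2ab^{2} - ab - a + 2b^{2} + b + 1 → 3ab - a + 3b^{2} - 2b - 2
  leading term ab: no divisor's leading term divides it; move 3ab to the remainder.
  leading term a: no divisor's leading term divides it; move -a to the remainder.
  leading term b^{2}: no divisor's leading term divides it; move 3b^{2} to the remainder.
  leading term b: no divisor's leading term divides it; move -2b to the remainder.
  leading term 1: no divisor's leading term divides it; move -2 to the remainder.
  remainder 3ab - a + 3b^{2} - 2b - 2 ≠ 0; add k_4 = 3ab - a + 3b^{2} - 2b - 2 to the basis.

S(h_1,k_4): lcm = a^{2}b. S = -2a^{2} - 2ab - 3b^{2} + 3b - 3.
  leading term a^{2}: no divisor's leading term divides it; move -2a^{2} to the remainder.
  leading term ab: subtract (-3)·k_4 from -2ab - 3b^{2} + 3b - 3 → -3a - b^{2} - 3b - 2
  leading term a: no divisor's leading term divides it; move -3a to the remainder.
  leading term b^{2}: no divisor's leading term divides it; move -b^{2} to the remainder.
  leading term b: no divisor's leading term divides it; move -3b to the remainder.
  leading term 1: no divisor's leading term divides it; move -2 to the remainder.
  remainder -2a^{2} - 3a - b^{2} - 3b - 2 ≠ 0; add k_5 = -2a^{2} - 3a - b^{2} - 3b - 2 to the basis.

S(k_3,k_4): lcm = ab^{2}. S = -b^{3} - 2b + 2.
  leading term b^{3}: no divisor's leading term divides it; move -b^{3} to the remainder.
  leading term b: no divisor's leading term divides it; move -2b to the remainder.
  leading term 1: no divisor's leading term divides it; move 2 to the remainder.
  remainder -b^{3} - 2b + 2 ≠ 0; add k_6 = -b^{3} - 2b + 2 to the basis.

The other S-polynomials (S(h_2,k_3), S(h_2,k_4), S(h_1,k_5), S(h_2,k_5), S(k_3,k_5), S(k_4,k_5), S(h_1,k_6), S(h_2,k_6), S(k_3,k_6), S(k_4,k_6), S(k_5,k_6)) all reduce to 0 modulo the current basis, so we have a Gröbner basis.
Inter-reduce: drop elements whose leading term is divisible by another's, tail-reduce, and make monic.
Reduced Gröbner basis: {a^{2} - 2a - 3b^{2} - 2b + 1, ab + 2a + b^{2} - 3b - 3, b^{3} + 2b - 2}.

Same reduced basis, so the two generating sets span the same ideal.
The choice of monomial ordering does not affect the verdict — as long as both bases are computed under the same ordering, their equality decides ideal equality.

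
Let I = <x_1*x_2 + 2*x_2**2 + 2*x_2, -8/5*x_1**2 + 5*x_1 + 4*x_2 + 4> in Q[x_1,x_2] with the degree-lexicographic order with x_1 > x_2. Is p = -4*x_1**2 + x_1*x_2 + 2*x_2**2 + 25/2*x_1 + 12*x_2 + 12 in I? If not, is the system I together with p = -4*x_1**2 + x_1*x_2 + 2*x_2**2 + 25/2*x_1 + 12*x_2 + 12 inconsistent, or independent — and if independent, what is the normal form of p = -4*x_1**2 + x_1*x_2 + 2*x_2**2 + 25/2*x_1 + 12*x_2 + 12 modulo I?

Adjoining -4*x_1**2 + x_1*x_2 + 2*x_2**2 + 25/2*x_1 + 12*x_2 + 12 makes the ideal the whole ring: the system is inconsistent.

First compute the reduced Gröbner basis of I by Buchberger's algorithm.
f_1 = x_1*x_2 + 2*x_2**2 + 2*x_2, LT = x_1*x_2.
f_2 = -8/5*x_1**2 + 5*x_1 + 4*x_2 + 4, LT = x_1**2.

S(f_1,f_2): lcm = x_1**2*x_2. S = 2*x_1*x_2**2 + 41/8*x_1*x_2 + 5/2*x_2**2 + 5/2*x_2.
  leading term x_1*x_2**2: subtract (2*x_2)·f_1 from 2*x_1*x_2**2 + 41/8*x_1*x_2 + 5/2*x_2**2 + 5/2*x_2 → -4*x_2**3 + 41/8*x_1*x_2 - 3/2*x_2**2 + 5/2*x_2
  leading term x_2**3: no divisor's leading term divides it; move -4*x_2**3 to the remainder.
  leading term x_1*x_2: subtract (41/8)·f_1 from 41/8*x_1*x_2 - 3/2*x_2**2 + 5/2*x_2 → -47/4*x_2**2 - 31/4*x_2
  leading term x_2**2: no divisor's leading term divides it; move -47/4*x_2**2 to the remainder.
  leading term x_2: no divisor's leading term divides it; move -31/4*x_2 to the remainder.
  remainder -4*x_2**3 - 47/4*x_2**2 - 31/4*x_2 ≠ 0; add h_3 = -4*x_2**3 - 47/4*x_2**2 - 31/4*x_2 to the basis.

S(f_1,h_3): lcm = x_1*x_2**3. S = 2*x_2**4 - 47/16*x_1*x_2**2 + 2*x_2**3 - 31/16*x_1*x_2.
  leading term x_2**4: subtract (-1/2*x_2)·h_3 from 2*x_2**4 - 47/16*x_1*x_2**2 + 2*x_2**3 - 31/16*x_1*x_2 → -47/16*x_1*x_2**2 - 31/8*x_2**3 - 31/16*x_1*x_2 - 31/8*x_2**2
  leading term x_1*x_2**2: subtract (-47/16*x_2)·f_1 from -47/16*x_1*x_2**2 - 31/8*x_2**3 - 31/16*x_1*x_2 - 31/8*x_2**2 → 2*x_2**3 - 31/16*x_1*x_2 + 2*x_2**2
  leading term x_2**3: subtract (-1/2)·h_3 from 2*x_2**3 - 31/16*x_1*x_2 + 2*x_2**2 → -31/16*x_1*x_2 - 31/8*x_2**2 - 31/8*x_2
  leading term x_1*x_2: subtract (-31/16)·f_1 from -31/16*x_1*x_2 - 31/8*x_2**2 - 31/8*x_2 → 0
  remainder 0.

S(f_2,h_3): leading monomials are coprime, so the S-polynomial reduces to 0 (Buchberger's first criterion).
Every S-polynomial of the final basis reduces to 0, so we have a Gröbner basis.
Inter-reduce: drop elements whose leading term is divisible by another's, tail-reduce, and make monic.
Reduced Gröbner basis: {x_2**3 + 47/16*x_2**2 + 31/16*x_2, x_1**2 - 25/8*x_1 - 5/2*x_2 - 5/2, x_1*x_2 + 2*x_2**2 + 2*x_2}.
Label its elements g_1 = x_2**3 + 47/16*x_2**2 + 31/16*x_2, g_2 = x_1**2 - 25/8*x_1 - 5/2*x_2 - 5/2, g_3 = x_1*x_2 + 2*x_2**2 + 2*x_2.

Reduce p = -4*x_1**2 + x_1*x_2 + 2*x_2**2 + 25/2*x_1 + 12*x_2 + 12 modulo G:
  leading term x_1**2: subtract (-4)·g_2 from -4*x_1**2 + x_1*x_2 + 2*x_2**2 + 25/2*x_1 + 12*x_2 + 12 → x_1*x_2 + 2*x_2**2 + 2*x_2 + 2
  leading term x_1*x_2: subtract (1)·g_3 from x_1*x_2 + 2*x_2**2 + 2*x_2 + 2 → 2
  leading term 1: no divisor's leading term divides it; move 2 to the remainder.
  normal form = 2.
The normal form is nonzero, so p ∉ I. Since p minus its normal form lies in I, I + (p) = I + (r) where r = 2; decide whether this ideal is the whole ring.
Here r = 2 is a nonzero constant, hence a unit: 1 ∈ I + (p), the Gröbner basis of I + (p) is {1}, and the enlarged system has no common solution — adjoining p is inconsistent.

Ideal membership is decidable via reduction modulo a Gröbner basis.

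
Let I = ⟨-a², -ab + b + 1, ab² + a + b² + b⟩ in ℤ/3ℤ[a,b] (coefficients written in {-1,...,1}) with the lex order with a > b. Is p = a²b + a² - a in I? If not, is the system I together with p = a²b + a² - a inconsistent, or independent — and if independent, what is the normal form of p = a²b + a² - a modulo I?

a²b + a² - a is independent of I; its normal form modulo I is b + 1.

First compute the reduced Gröbner basis of I by Buchberger's algorithm.
f_1 = -a², LT = a².
f_2 = -ab + b + 1, LT = ab.
f_3 = ab² + a + b² + b, LT = ab².

S(f_1,f_2): lcm = a²b. S = ab + a.
  leading term ab: subtract (-1)·f_2 from ab + a → a + b + 1
  leading term a: no divisor's leading term divides it; move a to the remainder.
  leading term b: no divisor's leading term divides it; move b to the remainder.
  leading term 1: no divisor's leading term divides it; move 1 to the remainder.
  remainder a + b + 1 ≠ 0; add h_4 = a + b + 1 to the basis.

S(f_1,f_3): lcm = a²b². S = -a² - ab² - ab.
  leading term a²: subtract (1)·f_1 from -a² - ab² - ab → -ab² - ab
  leading term ab²: subtract (b)·f_2 from -ab² - ab → -ab - b² - b
  leading term ab: subtract (1)·f_2 from -ab - b² - b → -b² + b - 1
  leading term b²: no divisor's leading term divides it; move -b² to the remainder.
  leading term b: no divisor's leading term divides it; move b to the remainder.
  leading term 1: no divisor's leading term divides it; move -1 to the remainder.
  remainder -b² + b - 1 ≠ 0; add h_5 = -b² + b - 1 to the basis.

The other S-polynomials (S(f_2,f_3), S(f_1,h_4), S(f_2,h_4), S(f_3,h_4), S(f_1,h_5), S(f_2,h_5), S(f_3,h_5), S(h_4,h_5)) all reduce to 0 modulo the current basis, so we have a Gröbner basis.
Inter-reduce: drop elements whose leading term is divisible by another's, tail-reduce, and make monic.
Reduced Gröbner basis: {a + b + 1, b² - b + 1}.
Label its elements g_1 = a + b + 1, g_2 = b² - b + 1.

Reduce p = a²b + a² - a modulo G:
  leading term a²b: subtract (ab)·g_1 from a²b + a² - a → a² - ab² - ab - a
  leading term a²: subtract (a)·g_1 from a² - ab² - ab - a → -ab² + ab + a
  leading term ab²: subtract (-b²)·g_1 from -ab² + ab + a → ab + a + b³ + b²
  leading term ab: subtract (b)·g_1 from ab + a + b³ + b² → a + b³ - b
  leading term a: subtract (1)·g_1 from a + b³ - b → b³ + b - 1
  leading term b³: subtract (b)·g_2 from b³ + b - 1 → b² - 1
  leading term b²: subtract (1)·g_2 from b² - 1 → b + 1
  leading term b: no divisor's leading term divides it; move b to the remainder.
  leading term 1: no divisor's leading term divides it; move 1 to the remainder.
  normal form = b + 1.
The normal form is nonzero, so p ∉ I. Since p minus its normal form lies in I, I + (p) = I + (r) where r = b + 1; decide whether this ideal is the whole ring.
Run Buchberger on G together with r (pairs among the g_i already reduce to 0 since G is a Gröbner basis):
g_1 = a + b + 1, LT = a.
g_2 = b² - b + 1, LT = b².
r = b + 1, LT = b.

The S-polynomials (S(g_1,g_2), S(g_1,r), S(g_2,r)) all reduce to 0 modulo the current basis, so we have a Gröbner basis.
Inter-reduce: drop elements whose leading term is divisible by another's, tail-reduce, and make monic.
Reduced Gröbner basis: {a, b + 1}.
The reduced Gröbner basis of I + (p) is {a, b + 1} ≠ {1}, a proper ideal, so the enlarged system stays consistent: p is independent of I, with normal form b + 1.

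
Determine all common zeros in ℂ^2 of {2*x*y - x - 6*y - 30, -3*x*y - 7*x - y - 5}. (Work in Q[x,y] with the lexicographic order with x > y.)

Compute a lex Gröbner basis by Buchberger's algorithm.
f_1 = 2*x*y - x - 6*y - 30, LT = x*y.
f_2 = -3*x*y - 7*x - y - 5, LT = x*y.

S(f_1,f_2): lcm = x*y. S = -17/6*x - 10/3*y - 50/3.
  reduce S modulo (f_1, f_2):
  remainder -17/6*x - 10/3*y - 50/3 ≠ 0; add h_3 = -17/6*x - 10/3*y - 50/3 to the basis.

S(f_1,h_3): lcm = x*y. S = -1/2*x - 20/17*y**2 - 151/17*y - 15.
  reduce S modulo (f_1, f_2, h_3):
  remainder -20/17*y**2 - 141/17*y - 205/17 ≠ 0; add h_4 = -20/17*y**2 - 141/17*y - 205/17 to the basis.

The other S-polynomials (S(f_2,h_3), S(f_1,h_4), S(f_2,h_4), S(h_3,h_4)) all reduce to 0 modulo the current basis, so we have a Gröbner basis.
Inter-reduce: drop elements whose leading term is divisible by another's, tail-reduce, and make monic.
Reduced Gröbner basis: {x + 20/17*y + 100/17, y**2 + 141/20*y + 41/4}.

Since the basis is lex-ordered, y**2 + 141/20*y + 41/4 is univariate in y. Its roots are {-5, -41/20}. Back-substituting each root into the other basis elements fixes the other coordinates.
  y = -5: the earlier basis element becomes x = 0, giving x = 0 — point (0, -5).
  y = -41/20: the earlier basis element becomes x + 59/17 = 0, giving x = -59/17 — point (-59/17, -41/20).

{(0, -5), (-59/17, -41/20)}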